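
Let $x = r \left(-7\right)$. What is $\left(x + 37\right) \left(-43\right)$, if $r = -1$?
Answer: $-1892$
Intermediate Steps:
$x = 7$ ($x = \left(-1\right) \left(-7\right) = 7$)
$\left(x + 37\right) \left(-43\right) = \left(7 + 37\right) \left(-43\right) = 44 \left(-43\right) = -1892$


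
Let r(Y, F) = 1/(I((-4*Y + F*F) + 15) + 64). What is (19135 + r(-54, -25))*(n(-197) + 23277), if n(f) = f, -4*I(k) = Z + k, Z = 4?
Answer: 66686982720/151 ≈ 4.4164e+8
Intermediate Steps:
I(k) = -1 - k/4 (I(k) = -(4 + k)/4 = -1 - k/4)
r(Y, F) = 1/(237/4 + Y - F²/4) (r(Y, F) = 1/((-1 - ((-4*Y + F*F) + 15)/4) + 64) = 1/((-1 - ((-4*Y + F²) + 15)/4) + 64) = 1/((-1 - ((F² - 4*Y) + 15)/4) + 64) = 1/((-1 - (15 + F² - 4*Y)/4) + 64) = 1/((-1 + (-15/4 + Y - F²/4)) + 64) = 1/((-19/4 + Y - F²/4) + 64) = 1/(237/4 + Y - F²/4))
(19135 + r(-54, -25))*(n(-197) + 23277) = (19135 + 4/(237 - 1*(-25)² + 4*(-54)))*(-197 + 23277) = (19135 + 4/(237 - 1*625 - 216))*23080 = (19135 + 4/(237 - 625 - 216))*23080 = (19135 + 4/(-604))*23080 = (19135 + 4*(-1/604))*23080 = (19135 - 1/151)*23080 = (2889384/151)*23080 = 66686982720/151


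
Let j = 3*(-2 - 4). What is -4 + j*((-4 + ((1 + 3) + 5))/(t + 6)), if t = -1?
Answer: -22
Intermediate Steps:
j = -18 (j = 3*(-6) = -18)
-4 + j*((-4 + ((1 + 3) + 5))/(t + 6)) = -4 - 18*(-4 + ((1 + 3) + 5))/(-1 + 6) = -4 - 18*(-4 + (4 + 5))/5 = -4 - 18*(-4 + 9)/5 = -4 - 90/5 = -4 - 18*1 = -4 - 18 = -22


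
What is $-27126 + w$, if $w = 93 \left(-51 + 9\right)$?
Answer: $-31032$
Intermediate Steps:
$w = -3906$ ($w = 93 \left(-42\right) = -3906$)
$-27126 + w = -27126 - 3906 = -31032$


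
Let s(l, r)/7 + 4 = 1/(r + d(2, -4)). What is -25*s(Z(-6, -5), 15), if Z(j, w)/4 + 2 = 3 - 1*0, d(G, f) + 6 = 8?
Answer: 11725/17 ≈ 689.71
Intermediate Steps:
d(G, f) = 2 (d(G, f) = -6 + 8 = 2)
Z(j, w) = 4 (Z(j, w) = -8 + 4*(3 - 1*0) = -8 + 4*(3 + 0) = -8 + 4*3 = -8 + 12 = 4)
s(l, r) = -28 + 7/(2 + r) (s(l, r) = -28 + 7/(r + 2) = -28 + 7/(2 + r))
-25*s(Z(-6, -5), 15) = -175*(-7 - 4*15)/(2 + 15) = -175*(-7 - 60)/17 = -175*(-67)/17 = -25*(-469/17) = 11725/17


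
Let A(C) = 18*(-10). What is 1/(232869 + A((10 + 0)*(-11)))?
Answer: 1/232689 ≈ 4.2976e-6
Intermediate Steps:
A(C) = -180
1/(232869 + A((10 + 0)*(-11))) = 1/(232869 - 180) = 1/232689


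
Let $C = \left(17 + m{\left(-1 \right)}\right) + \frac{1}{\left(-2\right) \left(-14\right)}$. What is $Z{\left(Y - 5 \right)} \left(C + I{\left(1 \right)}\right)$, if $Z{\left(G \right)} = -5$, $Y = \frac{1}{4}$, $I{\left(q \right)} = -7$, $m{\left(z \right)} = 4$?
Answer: $- \frac{1965}{28} \approx -70.179$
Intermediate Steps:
$Y = \frac{1}{4} \approx 0.25$
$C = \frac{589}{28}$ ($C = \left(17 + 4\right) + \frac{1}{\left(-2\right) \left(-14\right)} = 21 - - \frac{1}{28} = 21 + \frac{1}{28} = \frac{589}{28} \approx 21.036$)
$Z{\left(Y - 5 \right)} \left(C + I{\left(1 \right)}\right) = - 5 \left(\frac{589}{28} - 7\right) = \left(-5\right) \frac{393}{28} = - \frac{1965}{28}$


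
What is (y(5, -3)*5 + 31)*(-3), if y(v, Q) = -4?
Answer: -33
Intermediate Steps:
(y(5, -3)*5 + 31)*(-3) = (-4*5 + 31)*(-3) = (-20 + 31)*(-3) = 11*(-3) = -33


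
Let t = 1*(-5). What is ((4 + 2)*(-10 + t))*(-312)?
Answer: 28080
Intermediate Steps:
t = -5
((4 + 2)*(-10 + t))*(-312) = ((4 + 2)*(-10 - 5))*(-312) = (6*(-15))*(-312) = -90*(-312) = 28080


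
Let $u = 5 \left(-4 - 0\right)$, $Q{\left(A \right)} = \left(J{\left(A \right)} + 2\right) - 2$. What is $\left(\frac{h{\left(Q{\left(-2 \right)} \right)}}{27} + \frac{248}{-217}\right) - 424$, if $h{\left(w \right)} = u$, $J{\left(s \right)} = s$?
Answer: $- \frac{80492}{189} \approx -425.88$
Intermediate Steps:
$Q{\left(A \right)} = A$ ($Q{\left(A \right)} = \left(A + 2\right) - 2 = \left(2 + A\right) - 2 = A$)
$u = -20$ ($u = 5 \left(-4 + 0\right) = 5 \left(-4\right) = -20$)
$h{\left(w \right)} = -20$
$\left(\frac{h{\left(Q{\left(-2 \right)} \right)}}{27} + \frac{248}{-217}\right) - 424 = \left(- \frac{20}{27} + \frac{248}{-217}\right) - 424 = \left(\left(-20\right) \frac{1}{27} + 248 \left(- \frac{1}{217}\right)\right) - 424 = \left(- \frac{20}{27} - \frac{8}{7}\right) - 424 = - \frac{356}{189} - 424 = - \frac{80492}{189}$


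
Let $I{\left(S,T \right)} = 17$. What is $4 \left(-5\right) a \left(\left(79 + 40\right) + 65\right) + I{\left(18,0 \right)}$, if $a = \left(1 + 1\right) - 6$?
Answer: $14737$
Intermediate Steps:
$a = -4$ ($a = 2 - 6 = -4$)
$4 \left(-5\right) a \left(\left(79 + 40\right) + 65\right) + I{\left(18,0 \right)} = 4 \left(-5\right) \left(-4\right) \left(\left(79 + 40\right) + 65\right) + 17 = \left(-20\right) \left(-4\right) \left(119 + 65\right) + 17 = 80 \cdot 184 + 17 = 14720 + 17 = 14737$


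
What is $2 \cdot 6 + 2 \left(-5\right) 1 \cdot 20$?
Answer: $-188$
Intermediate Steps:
$2 \cdot 6 + 2 \left(-5\right) 1 \cdot 20 = 12 + \left(-10\right) 1 \cdot 20 = 12 - 200 = -188$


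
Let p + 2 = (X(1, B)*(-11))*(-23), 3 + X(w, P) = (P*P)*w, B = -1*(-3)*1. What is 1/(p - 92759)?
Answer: -1/91243 ≈ -1.0960e-5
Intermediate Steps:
B = 3 (B = 3*1 = 3)
X(w, P) = -3 + w*P² (X(w, P) = -3 + (P*P)*w = -3 + P²*w = -3 + w*P²)
p = 1516 (p = -2 + ((-3 + 1*3²)*(-11))*(-23) = -2 + ((-3 + 1*9)*(-11))*(-23) = -2 + ((-3 + 9)*(-11))*(-23) = -2 + (6*(-11))*(-23) = -2 - 66*(-23) = -2 + 1518 = 1516)
1/(p - 92759) = 1/(1516 - 92759) = 1/(-91243) = -1/91243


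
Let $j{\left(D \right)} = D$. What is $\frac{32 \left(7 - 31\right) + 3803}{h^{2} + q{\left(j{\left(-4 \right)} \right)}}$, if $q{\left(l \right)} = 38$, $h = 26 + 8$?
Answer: $\frac{3035}{1194} \approx 2.5419$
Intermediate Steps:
$h = 34$
$\frac{32 \left(7 - 31\right) + 3803}{h^{2} + q{\left(j{\left(-4 \right)} \right)}} = \frac{32 \left(7 - 31\right) + 3803}{34^{2} + 38} = \frac{32 \left(-24\right) + 3803}{1156 + 38} = \frac{-768 + 3803}{1194} = 3035 \cdot \frac{1}{1194} = \frac{3035}{1194}$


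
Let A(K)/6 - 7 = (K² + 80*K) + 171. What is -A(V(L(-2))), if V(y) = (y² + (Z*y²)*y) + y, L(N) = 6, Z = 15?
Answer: -66205572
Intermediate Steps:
V(y) = y + y² + 15*y³ (V(y) = (y² + (15*y²)*y) + y = (y² + 15*y³) + y = y + y² + 15*y³)
A(K) = 1068 + 6*K² + 480*K (A(K) = 42 + 6*((K² + 80*K) + 171) = 42 + 6*(171 + K² + 80*K) = 42 + (1026 + 6*K² + 480*K) = 1068 + 6*K² + 480*K)
-A(V(L(-2))) = -(1068 + 6*(6*(1 + 6 + 15*6²))² + 480*(6*(1 + 6 + 15*6²))) = -(1068 + 6*(6*(1 + 6 + 15*36))² + 480*(6*(1 + 6 + 15*36))) = -(1068 + 6*(6*(1 + 6 + 540))² + 480*(6*(1 + 6 + 540))) = -(1068 + 6*(6*547)² + 480*(6*547)) = -(1068 + 6*3282² + 480*3282) = -(1068 + 6*10771524 + 1575360) = -(1068 + 64629144 + 1575360) = -1*66205572 = -66205572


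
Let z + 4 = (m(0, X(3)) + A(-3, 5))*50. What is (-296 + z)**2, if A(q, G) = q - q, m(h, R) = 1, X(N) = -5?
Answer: 62500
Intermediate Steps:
A(q, G) = 0
z = 46 (z = -4 + (1 + 0)*50 = -4 + 1*50 = -4 + 50 = 46)
(-296 + z)**2 = (-296 + 46)**2 = (-250)**2 = 62500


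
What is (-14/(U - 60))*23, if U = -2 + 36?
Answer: 161/13 ≈ 12.385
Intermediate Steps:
U = 34
(-14/(U - 60))*23 = (-14/(34 - 60))*23 = (-14/(-26))*23 = -1/26*(-14)*23 = (7/13)*23 = 161/13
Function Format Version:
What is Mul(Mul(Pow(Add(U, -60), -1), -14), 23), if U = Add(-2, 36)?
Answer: Rational(161, 13) ≈ 12.385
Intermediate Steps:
U = 34
Mul(Mul(Pow(Add(U, -60), -1), -14), 23) = Mul(Mul(Pow(Add(34, -60), -1), -14), 23) = Mul(Mul(Pow(-26, -1), -14), 23) = Mul(Mul(Rational(-1, 26), -14), 23) = Mul(Rational(7, 13), 23) = Rational(161, 13)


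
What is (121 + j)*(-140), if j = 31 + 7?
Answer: -22260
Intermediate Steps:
j = 38
(121 + j)*(-140) = (121 + 38)*(-140) = 159*(-140) = -22260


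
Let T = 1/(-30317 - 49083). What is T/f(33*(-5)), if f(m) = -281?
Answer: 1/22311400 ≈ 4.4820e-8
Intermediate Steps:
T = -1/79400 (T = 1/(-79400) = -1/79400 ≈ -1.2594e-5)
T/f(33*(-5)) = -1/79400/(-281) = -1/79400*(-1/281) = 1/22311400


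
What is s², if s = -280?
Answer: 78400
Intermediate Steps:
s² = (-280)² = 78400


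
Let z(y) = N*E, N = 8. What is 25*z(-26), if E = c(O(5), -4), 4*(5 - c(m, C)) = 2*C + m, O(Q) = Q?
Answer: 1150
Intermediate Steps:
c(m, C) = 5 - C/2 - m/4 (c(m, C) = 5 - (2*C + m)/4 = 5 - (m + 2*C)/4 = 5 + (-C/2 - m/4) = 5 - C/2 - m/4)
E = 23/4 (E = 5 - ½*(-4) - ¼*5 = 5 + 2 - 5/4 = 23/4 ≈ 5.7500)
z(y) = 46 (z(y) = 8*(23/4) = 46)
25*z(-26) = 25*46 = 1150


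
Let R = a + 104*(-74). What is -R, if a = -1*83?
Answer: 7779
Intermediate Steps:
a = -83
R = -7779 (R = -83 + 104*(-74) = -83 - 7696 = -7779)
-R = -1*(-7779) = 7779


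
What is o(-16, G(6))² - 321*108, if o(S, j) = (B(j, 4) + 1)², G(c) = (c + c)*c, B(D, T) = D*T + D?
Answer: 16983528373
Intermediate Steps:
B(D, T) = D + D*T
G(c) = 2*c² (G(c) = (2*c)*c = 2*c²)
o(S, j) = (1 + 5*j)² (o(S, j) = (j*(1 + 4) + 1)² = (j*5 + 1)² = (5*j + 1)² = (1 + 5*j)²)
o(-16, G(6))² - 321*108 = ((1 + 5*(2*6²))²)² - 321*108 = ((1 + 5*(2*36))²)² - 1*34668 = ((1 + 5*72)²)² - 34668 = ((1 + 360)²)² - 34668 = (361²)² - 34668 = 130321² - 34668 = 16983563041 - 34668 = 16983528373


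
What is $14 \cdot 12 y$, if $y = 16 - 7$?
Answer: $1512$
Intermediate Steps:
$y = 9$
$14 \cdot 12 y = 14 \cdot 12 \cdot 9 = 168 \cdot 9 = 1512$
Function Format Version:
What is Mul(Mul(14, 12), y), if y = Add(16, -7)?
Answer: 1512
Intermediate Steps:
y = 9
Mul(Mul(14, 12), y) = Mul(Mul(14, 12), 9) = Mul(168, 9) = 1512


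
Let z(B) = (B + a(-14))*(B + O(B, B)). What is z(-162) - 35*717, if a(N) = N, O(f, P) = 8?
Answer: 2009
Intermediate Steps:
z(B) = (-14 + B)*(8 + B) (z(B) = (B - 14)*(B + 8) = (-14 + B)*(8 + B))
z(-162) - 35*717 = (-112 + (-162)² - 6*(-162)) - 35*717 = (-112 + 26244 + 972) - 1*25095 = 27104 - 25095 = 2009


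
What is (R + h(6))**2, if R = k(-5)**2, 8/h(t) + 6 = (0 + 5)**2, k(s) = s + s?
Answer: 3640464/361 ≈ 10084.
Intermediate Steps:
k(s) = 2*s
h(t) = 8/19 (h(t) = 8/(-6 + (0 + 5)**2) = 8/(-6 + 5**2) = 8/(-6 + 25) = 8/19)
R = 100 (R = (2*(-5))**2 = (-10)**2 = 100)
(R + h(6))**2 = (100 + 8/19)**2 = (1908/19)**2 = 3640464/361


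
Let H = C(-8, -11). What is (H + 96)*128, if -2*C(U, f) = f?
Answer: 12992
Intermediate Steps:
C(U, f) = -f/2
H = 11/2 (H = -½*(-11) = 11/2 ≈ 5.5000)
(H + 96)*128 = (11/2 + 96)*128 = (203/2)*128 = 12992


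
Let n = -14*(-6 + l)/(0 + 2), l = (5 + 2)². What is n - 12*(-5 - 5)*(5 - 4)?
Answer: -181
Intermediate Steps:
l = 49 (l = 7² = 49)
n = -301 (n = -14*(-6 + 49)/(0 + 2) = -14/(2/43) = -14/(2*(1/43)) = -14/2/43 = -14*43/2 = -301)
n - 12*(-5 - 5)*(5 - 4) = -301 - 12*(-5 - 5)*(5 - 4) = -301 - (-120) = -301 - 12*(-10) = -301 + 120 = -181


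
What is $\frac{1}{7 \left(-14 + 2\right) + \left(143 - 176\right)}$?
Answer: $- \frac{1}{117} \approx -0.008547$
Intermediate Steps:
$\frac{1}{7 \left(-14 + 2\right) + \left(143 - 176\right)} = \frac{1}{7 \left(-12\right) + \left(143 - 176\right)} = \frac{1}{-84 - 33} = \frac{1}{-117} = - \frac{1}{117}$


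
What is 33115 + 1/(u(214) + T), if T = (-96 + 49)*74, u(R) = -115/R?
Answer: 24651037591/744407 ≈ 33115.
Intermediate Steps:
T = -3478 (T = -47*74 = -3478)
33115 + 1/(u(214) + T) = 33115 + 1/(-115/214 - 3478) = 33115 + 1/(-744407/214) = 33115 - 214/744407 = 24651037591/744407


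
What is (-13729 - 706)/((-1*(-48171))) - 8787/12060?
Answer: -66373853/64549140 ≈ -1.0283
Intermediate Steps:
(-13729 - 706)/((-1*(-48171))) - 8787/12060 = -14435/48171 - 8787*1/12060 = -14435*1/48171 - 2929/4020 = -14435/48171 - 2929/4020 = -66373853/64549140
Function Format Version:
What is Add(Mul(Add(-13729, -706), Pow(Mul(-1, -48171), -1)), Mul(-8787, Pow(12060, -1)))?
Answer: Rational(-66373853, 64549140) ≈ -1.0283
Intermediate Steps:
Add(Mul(Add(-13729, -706), Pow(Mul(-1, -48171), -1)), Mul(-8787, Pow(12060, -1))) = Add(Mul(-14435, Pow(48171, -1)), Mul(-8787, Rational(1, 12060))) = Add(Mul(-14435, Rational(1, 48171)), Rational(-2929, 4020)) = Add(Rational(-14435, 48171), Rational(-2929, 4020)) = Rational(-66373853, 64549140)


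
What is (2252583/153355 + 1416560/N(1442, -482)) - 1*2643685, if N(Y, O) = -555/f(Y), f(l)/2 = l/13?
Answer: -710323194550096/221291265 ≈ -3.2099e+6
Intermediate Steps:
f(l) = 2*l/13 (f(l) = 2*(l/13) = 2*l/13)
N(Y, O) = -7215/(2*Y) (N(Y, O) = -555*13/(2*Y) = -7215/(2*Y))
(2252583/153355 + 1416560/N(1442, -482)) - 1*2643685 = (2252583/153355 + 1416560/((-7215/2/1442))) - 1*2643685 = (2252583*(1/153355) + 1416560/((-7215/2*1/1442))) - 2643685 = (2252583/153355 + 1416560/(-7215/2884)) - 2643685 = (2252583/153355 + 1416560*(-2884/7215)) - 2643685 = (2252583/153355 - 817071808/1443) - 2643685 = -125298796638571/221291265 - 2643685 = -710323194550096/221291265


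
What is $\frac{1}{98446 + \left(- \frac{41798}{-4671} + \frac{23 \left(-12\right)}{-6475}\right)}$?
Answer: $\frac{30244725}{2977744128596} \approx 1.0157 \cdot 10^{-5}$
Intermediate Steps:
$\frac{1}{98446 + \left(- \frac{41798}{-4671} + \frac{23 \left(-12\right)}{-6475}\right)} = \frac{1}{98446 - - \frac{271931246}{30244725}} = \frac{1}{98446 + \left(\frac{41798}{4671} + \frac{276}{6475}\right)} = \frac{1}{98446 + \frac{271931246}{30244725}} = \frac{1}{\frac{2977744128596}{30244725}} = \frac{30244725}{2977744128596}$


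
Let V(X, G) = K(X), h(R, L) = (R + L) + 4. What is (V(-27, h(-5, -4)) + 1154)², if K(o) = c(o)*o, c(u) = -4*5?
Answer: 2869636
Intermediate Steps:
c(u) = -20
h(R, L) = 4 + L + R (h(R, L) = (L + R) + 4 = 4 + L + R)
K(o) = -20*o
V(X, G) = -20*X
(V(-27, h(-5, -4)) + 1154)² = (-20*(-27) + 1154)² = (540 + 1154)² = 1694² = 2869636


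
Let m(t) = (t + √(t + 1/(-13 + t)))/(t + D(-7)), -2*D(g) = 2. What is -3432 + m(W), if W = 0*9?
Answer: -3432 - I*√13/13 ≈ -3432.0 - 0.27735*I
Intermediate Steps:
D(g) = -1 (D(g) = -½*2 = -1)
W = 0
m(t) = (t + √(t + 1/(-13 + t)))/(-1 + t) (m(t) = (t + √(t + 1/(-13 + t)))/(t - 1) = (t + √(t + 1/(-13 + t)))/(-1 + t))
-3432 + m(W) = -3432 + (0 + √((1 + 0*(-13 + 0))/(-13 + 0)))/(-1 + 0) = -3432 + (0 + √((1 + 0*(-13))/(-13)))/(-1) = -3432 - (0 + √(-(1 + 0)/13)) = -3432 - (0 + √(-1/13*1)) = -3432 - (0 + √(-1/13)) = -3432 - (0 + I*√13/13) = -3432 - I*√13/13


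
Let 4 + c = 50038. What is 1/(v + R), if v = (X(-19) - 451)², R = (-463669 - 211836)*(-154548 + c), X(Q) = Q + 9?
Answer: 1/70599942091 ≈ 1.4164e-11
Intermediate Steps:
c = 50034 (c = -4 + 50038 = 50034)
X(Q) = 9 + Q
R = 70599729570 (R = (-463669 - 211836)*(-154548 + 50034) = -675505*(-104514) = 70599729570)
v = 212521 (v = ((9 - 19) - 451)² = (-10 - 451)² = (-461)² = 212521)
1/(v + R) = 1/(212521 + 70599729570) = 1/70599942091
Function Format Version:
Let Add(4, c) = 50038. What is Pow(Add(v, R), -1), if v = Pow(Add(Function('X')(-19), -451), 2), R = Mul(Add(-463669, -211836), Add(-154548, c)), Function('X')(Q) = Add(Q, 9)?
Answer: Rational(1, 70599942091) ≈ 1.4164e-11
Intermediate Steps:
c = 50034 (c = Add(-4, 50038) = 50034)
Function('X')(Q) = Add(9, Q)
R = 70599729570 (R = Mul(Add(-463669, -211836), Add(-154548, 50034)) = Mul(-675505, -104514) = 70599729570)
v = 212521 (v = Pow(Add(Add(9, -19), -451), 2) = Pow(Add(-10, -451), 2) = Pow(-461, 2) = 212521)
Pow(Add(v, R), -1) = Pow(Add(212521, 70599729570), -1) = Pow(70599942091, -1) = Rational(1, 70599942091)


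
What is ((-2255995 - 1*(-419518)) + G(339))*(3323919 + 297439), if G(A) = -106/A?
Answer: -2254533672948622/339 ≈ -6.6505e+12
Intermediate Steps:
((-2255995 - 1*(-419518)) + G(339))*(3323919 + 297439) = ((-2255995 - 1*(-419518)) - 106/339)*(3323919 + 297439) = ((-2255995 + 419518) - 106*1/339)*3621358 = (-1836477 - 106/339)*3621358 = -622565809/339*3621358 = -2254533672948622/339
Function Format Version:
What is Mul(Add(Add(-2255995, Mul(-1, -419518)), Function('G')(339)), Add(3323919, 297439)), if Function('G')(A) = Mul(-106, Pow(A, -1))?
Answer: Rational(-2254533672948622, 339) ≈ -6.6505e+12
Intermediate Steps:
Mul(Add(Add(-2255995, Mul(-1, -419518)), Function('G')(339)), Add(3323919, 297439)) = Mul(Add(Add(-2255995, Mul(-1, -419518)), Mul(-106, Pow(339, -1))), Add(3323919, 297439)) = Mul(Add(Add(-2255995, 419518), Mul(-106, Rational(1, 339))), 3621358) = Mul(Add(-1836477, Rational(-106, 339)), 3621358) = Mul(Rational(-622565809, 339), 3621358) = Rational(-2254533672948622, 339)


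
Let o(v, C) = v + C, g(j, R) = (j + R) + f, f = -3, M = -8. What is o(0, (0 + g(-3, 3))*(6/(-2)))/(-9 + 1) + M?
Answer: -73/8 ≈ -9.1250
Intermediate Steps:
g(j, R) = -3 + R + j (g(j, R) = (j + R) - 3 = (R + j) - 3 = -3 + R + j)
o(v, C) = C + v
o(0, (0 + g(-3, 3))*(6/(-2)))/(-9 + 1) + M = ((0 + (-3 + 3 - 3))*(6/(-2)) + 0)/(-9 + 1) - 8 = ((0 - 3)*(6*(-½)) + 0)/(-8) - 8 = -(-3*(-3) + 0)/8 - 8 = -(9 + 0)/8 - 8 = -⅛*9 - 8 = -9/8 - 8 = -73/8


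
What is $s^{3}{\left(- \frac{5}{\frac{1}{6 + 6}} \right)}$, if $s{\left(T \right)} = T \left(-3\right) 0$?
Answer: $0$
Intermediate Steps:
$s{\left(T \right)} = 0$ ($s{\left(T \right)} = - 3 T 0 = 0$)
$s^{3}{\left(- \frac{5}{\frac{1}{6 + 6}} \right)} = 0^{3} = 0$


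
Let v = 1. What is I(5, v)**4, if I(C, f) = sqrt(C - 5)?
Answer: 0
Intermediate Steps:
I(C, f) = sqrt(-5 + C)
I(5, v)**4 = (sqrt(-5 + 5))**4 = (sqrt(0))**4 = 0**4 = 0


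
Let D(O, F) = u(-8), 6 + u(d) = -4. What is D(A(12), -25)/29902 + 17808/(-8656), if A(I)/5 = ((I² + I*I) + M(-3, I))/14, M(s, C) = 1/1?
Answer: -16643168/8088491 ≈ -2.0576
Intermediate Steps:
u(d) = -10 (u(d) = -6 - 4 = -10)
M(s, C) = 1
A(I) = 5/14 + 5*I²/7 (A(I) = 5*(((I² + I*I) + 1)/14) = 5*(((I² + I²) + 1)*(1/14)) = 5*((2*I² + 1)*(1/14)) = 5*((1 + 2*I²)*(1/14)) = 5*(1/14 + I²/7) = 5/14 + 5*I²/7)
D(O, F) = -10
D(A(12), -25)/29902 + 17808/(-8656) = -10/29902 + 17808/(-8656) = -10*1/29902 + 17808*(-1/8656) = -5/14951 - 1113/541 = -16643168/8088491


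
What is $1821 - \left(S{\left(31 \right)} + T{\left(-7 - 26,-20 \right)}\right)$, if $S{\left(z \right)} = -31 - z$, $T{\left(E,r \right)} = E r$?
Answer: $1223$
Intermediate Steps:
$1821 - \left(S{\left(31 \right)} + T{\left(-7 - 26,-20 \right)}\right) = 1821 - \left(\left(-31 - 31\right) + \left(-7 - 26\right) \left(-20\right)\right) = 1821 - \left(-62 - -660\right) = 1821 - \left(-62 + 660\right) = 1821 - 598 = 1223$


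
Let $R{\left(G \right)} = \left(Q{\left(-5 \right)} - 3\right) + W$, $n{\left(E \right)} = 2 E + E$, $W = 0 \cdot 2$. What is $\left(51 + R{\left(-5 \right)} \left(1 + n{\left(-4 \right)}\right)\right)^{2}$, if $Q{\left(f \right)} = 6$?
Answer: $324$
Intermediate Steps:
$W = 0$
$n{\left(E \right)} = 3 E$
$R{\left(G \right)} = 3$ ($R{\left(G \right)} = \left(6 - 3\right) + 0 = 3 + 0 = 3$)
$\left(51 + R{\left(-5 \right)} \left(1 + n{\left(-4 \right)}\right)\right)^{2} = \left(51 + 3 \left(1 + 3 \left(-4\right)\right)\right)^{2} = \left(51 + 3 \left(1 - 12\right)\right)^{2} = \left(51 + 3 \left(-11\right)\right)^{2} = \left(51 - 33\right)^{2} = 18^{2} = 324$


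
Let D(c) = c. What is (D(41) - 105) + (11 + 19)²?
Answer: 836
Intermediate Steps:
(D(41) - 105) + (11 + 19)² = (41 - 105) + (11 + 19)² = -64 + 30² = -64 + 900 = 836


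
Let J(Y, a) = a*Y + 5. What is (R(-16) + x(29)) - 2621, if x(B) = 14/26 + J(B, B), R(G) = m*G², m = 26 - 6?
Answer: 43492/13 ≈ 3345.5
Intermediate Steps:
J(Y, a) = 5 + Y*a (J(Y, a) = Y*a + 5 = 5 + Y*a)
m = 20
R(G) = 20*G²
x(B) = 72/13 + B² (x(B) = 14/26 + (5 + B*B) = 14*(1/26) + (5 + B²) = 7/13 + (5 + B²) = 72/13 + B²)
(R(-16) + x(29)) - 2621 = (20*(-16)² + (72/13 + 29²)) - 2621 = (20*256 + (72/13 + 841)) - 2621 = (5120 + 11005/13) - 2621 = 77565/13 - 2621 = 43492/13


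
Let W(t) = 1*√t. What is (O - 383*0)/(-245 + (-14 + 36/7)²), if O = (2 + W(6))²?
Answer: -490/8161 - 196*√6/8161 ≈ -0.11887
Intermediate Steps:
W(t) = √t
O = (2 + √6)² ≈ 19.798
(O - 383*0)/(-245 + (-14 + 36/7)²) = ((2 + √6)² - 383*0)/(-245 + (-14 + 36/7)²) = ((2 + √6)² + 0)/(-245 + (-14 + 36*(⅐))²) = (2 + √6)²/(-245 + (-14 + 36/7)²) = (2 + √6)²/(-245 + (-62/7)²) = (2 + √6)²/(-245 + 3844/49) = (2 + √6)²/(-8161/49) = (2 + √6)²*(-49/8161) = -49*(2 + √6)²/8161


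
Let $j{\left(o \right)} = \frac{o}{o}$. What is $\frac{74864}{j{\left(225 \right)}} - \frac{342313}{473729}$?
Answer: $\frac{35464905543}{473729} \approx 74863.0$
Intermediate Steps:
$j{\left(o \right)} = 1$
$\frac{74864}{j{\left(225 \right)}} - \frac{342313}{473729} = \frac{74864}{1} - \frac{342313}{473729} = 74864 \cdot 1 - \frac{342313}{473729} = 74864 - \frac{342313}{473729} = \frac{35464905543}{473729}$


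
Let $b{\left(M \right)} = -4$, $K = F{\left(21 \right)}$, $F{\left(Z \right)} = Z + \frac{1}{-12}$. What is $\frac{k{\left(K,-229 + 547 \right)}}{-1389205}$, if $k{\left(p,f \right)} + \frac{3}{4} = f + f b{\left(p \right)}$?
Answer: $\frac{3819}{5556820} \approx 0.00068726$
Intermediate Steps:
$F{\left(Z \right)} = - \frac{1}{12} + Z$ ($F{\left(Z \right)} = Z - \frac{1}{12} = - \frac{1}{12} + Z$)
$K = \frac{251}{12}$ ($K = - \frac{1}{12} + 21 = \frac{251}{12} \approx 20.917$)
$k{\left(p,f \right)} = - \frac{3}{4} - 3 f$ ($k{\left(p,f \right)} = - \frac{3}{4} + \left(f + f \left(-4\right)\right) = - \frac{3}{4} + \left(f - 4 f\right) = - \frac{3}{4} - 3 f$)
$\frac{k{\left(K,-229 + 547 \right)}}{-1389205} = \frac{- \frac{3}{4} - 3 \left(-229 + 547\right)}{-1389205} = \left(- \frac{3}{4} - 954\right) \left(- \frac{1}{1389205}\right) = \left(- \frac{3819}{4}\right) \left(- \frac{1}{1389205}\right) = \frac{3819}{5556820}$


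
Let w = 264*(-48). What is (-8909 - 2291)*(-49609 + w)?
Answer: 697547200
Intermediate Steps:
w = -12672
(-8909 - 2291)*(-49609 + w) = (-8909 - 2291)*(-49609 - 12672) = -11200*(-62281) = 697547200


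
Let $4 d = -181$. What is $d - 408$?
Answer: $- \frac{1813}{4} \approx -453.25$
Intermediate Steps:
$d = - \frac{181}{4}$ ($d = \frac{1}{4} \left(-181\right) = - \frac{181}{4} \approx -45.25$)
$d - 408 = - \frac{181}{4} - 408 = - \frac{1813}{4}$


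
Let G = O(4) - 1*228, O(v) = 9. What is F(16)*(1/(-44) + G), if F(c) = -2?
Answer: 9637/22 ≈ 438.05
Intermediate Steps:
G = -219 (G = 9 - 1*228 = 9 - 228 = -219)
F(16)*(1/(-44) + G) = -2*(1/(-44) - 219) = -2*(-1/44 - 219) = -2*(-9637/44) = 9637/22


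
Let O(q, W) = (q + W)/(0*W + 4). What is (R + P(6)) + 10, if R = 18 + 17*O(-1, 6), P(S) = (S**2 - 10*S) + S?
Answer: 125/4 ≈ 31.250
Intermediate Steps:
P(S) = S**2 - 9*S
O(q, W) = W/4 + q/4 (O(q, W) = (W + q)/(0 + 4) = (W + q)/4 = (W + q)*(1/4) = W/4 + q/4)
R = 157/4 (R = 18 + 17*((1/4)*6 + (1/4)*(-1)) = 18 + 17*(3/2 - 1/4) = 18 + 17*(5/4) = 18 + 85/4 = 157/4 ≈ 39.250)
(R + P(6)) + 10 = (157/4 + 6*(-9 + 6)) + 10 = (157/4 + 6*(-3)) + 10 = (157/4 - 18) + 10 = 85/4 + 10 = 125/4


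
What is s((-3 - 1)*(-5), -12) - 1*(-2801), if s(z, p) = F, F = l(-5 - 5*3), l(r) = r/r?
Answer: 2802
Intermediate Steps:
l(r) = 1
F = 1
s(z, p) = 1
s((-3 - 1)*(-5), -12) - 1*(-2801) = 1 - 1*(-2801) = 1 + 2801 = 2802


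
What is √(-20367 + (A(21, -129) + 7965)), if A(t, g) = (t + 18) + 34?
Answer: I*√12329 ≈ 111.04*I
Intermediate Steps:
A(t, g) = 52 + t (A(t, g) = (18 + t) + 34 = 52 + t)
√(-20367 + (A(21, -129) + 7965)) = √(-20367 + ((52 + 21) + 7965)) = √(-20367 + (73 + 7965)) = √(-20367 + 8038) = √(-12329) = I*√12329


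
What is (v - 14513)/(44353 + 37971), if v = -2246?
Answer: -16759/82324 ≈ -0.20357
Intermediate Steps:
(v - 14513)/(44353 + 37971) = (-2246 - 14513)/(44353 + 37971) = -16759/82324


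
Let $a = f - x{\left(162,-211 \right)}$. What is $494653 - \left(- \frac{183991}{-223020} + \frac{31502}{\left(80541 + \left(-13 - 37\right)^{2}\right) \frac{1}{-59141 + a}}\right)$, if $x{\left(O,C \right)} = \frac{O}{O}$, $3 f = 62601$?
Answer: $\frac{192444187002221}{377955180} \approx 5.0917 \cdot 10^{5}$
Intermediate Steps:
$f = 20867$ ($f = \frac{1}{3} \cdot 62601 = 20867$)
$x{\left(O,C \right)} = 1$
$a = 20866$ ($a = 20867 - 1 = 20866$)
$494653 - \left(- \frac{183991}{-223020} + \frac{31502}{\left(80541 + \left(-13 - 37\right)^{2}\right) \frac{1}{-59141 + a}}\right) = 494653 - \left(- \frac{183991}{-223020} + \frac{31502}{\left(80541 + \left(-13 - 37\right)^{2}\right) \frac{1}{-59141 + 20866}}\right) = 494653 - \left(\left(-183991\right) \left(- \frac{1}{223020}\right) + \frac{31502}{\left(80541 + \left(-50\right)^{2}\right) \frac{1}{-38275}}\right) = 494653 - \left(\frac{183991}{223020} + \frac{31502}{\left(80541 + 2500\right) \left(- \frac{1}{38275}\right)}\right) = 494653 - \left(\frac{183991}{223020} + \frac{31502}{83041 \left(- \frac{1}{38275}\right)}\right) = 494653 - \left(\frac{183991}{223020} + \frac{31502}{- \frac{83041}{38275}}\right) = 494653 - \left(\frac{183991}{223020} + 31502 \left(- \frac{38275}{83041}\right)\right) = 494653 - \left(\frac{183991}{223020} - \frac{1205739050}{83041}\right) = 494653 - - \frac{5487523349681}{377955180} = 494653 + \frac{5487523349681}{377955180} = \frac{192444187002221}{377955180}$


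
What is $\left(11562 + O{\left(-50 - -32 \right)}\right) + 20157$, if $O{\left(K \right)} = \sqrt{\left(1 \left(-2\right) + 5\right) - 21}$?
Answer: $31719 + 3 i \sqrt{2} \approx 31719.0 + 4.2426 i$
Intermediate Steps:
$O{\left(K \right)} = 3 i \sqrt{2}$ ($O{\left(K \right)} = \sqrt{\left(-2 + 5\right) - 21} = \sqrt{3 - 21} = \sqrt{-18} = 3 i \sqrt{2}$)
$\left(11562 + O{\left(-50 - -32 \right)}\right) + 20157 = \left(11562 + 3 i \sqrt{2}\right) + 20157 = 31719 + 3 i \sqrt{2}$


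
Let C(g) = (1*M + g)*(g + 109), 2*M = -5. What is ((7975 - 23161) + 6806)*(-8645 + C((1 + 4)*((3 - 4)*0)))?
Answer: 74728650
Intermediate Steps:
M = -5/2 (M = (½)*(-5) = -5/2 ≈ -2.5000)
C(g) = (109 + g)*(-5/2 + g) (C(g) = (1*(-5/2) + g)*(g + 109) = (-5/2 + g)*(109 + g) = (109 + g)*(-5/2 + g))
((7975 - 23161) + 6806)*(-8645 + C((1 + 4)*((3 - 4)*0))) = ((7975 - 23161) + 6806)*(-8645 + (-545/2 + ((1 + 4)*((3 - 4)*0))² + 213*((1 + 4)*((3 - 4)*0))/2)) = (-15186 + 6806)*(-8645 + (-545/2 + (5*(-1*0))² + 213*(5*(-1*0))/2)) = -8380*(-8645 + (-545/2 + (5*0)² + 213*(5*0)/2)) = -8380*(-8645 + (-545/2 + 0² + (213/2)*0)) = -8380*(-8645 + (-545/2 + 0 + 0)) = -8380*(-8645 - 545/2) = -8380*(-17835/2) = 74728650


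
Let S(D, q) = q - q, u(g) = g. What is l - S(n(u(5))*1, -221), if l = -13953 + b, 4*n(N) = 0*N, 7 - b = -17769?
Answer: 3823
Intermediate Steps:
b = 17776 (b = 7 - 1*(-17769) = 7 + 17769 = 17776)
n(N) = 0 (n(N) = (0*N)/4 = (¼)*0 = 0)
S(D, q) = 0
l = 3823 (l = -13953 + 17776 = 3823)
l - S(n(u(5))*1, -221) = 3823 - 1*0 = 3823 + 0 = 3823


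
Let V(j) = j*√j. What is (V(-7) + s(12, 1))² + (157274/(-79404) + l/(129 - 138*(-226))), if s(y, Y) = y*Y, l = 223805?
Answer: -2059857505/10626902 - 168*I*√7 ≈ -193.83 - 444.49*I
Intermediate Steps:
V(j) = j^(3/2)
s(y, Y) = Y*y
(V(-7) + s(12, 1))² + (157274/(-79404) + l/(129 - 138*(-226))) = ((-7)^(3/2) + 1*12)² + (157274/(-79404) + 223805/(129 - 138*(-226))) = (-7*I*√7 + 12)² + (157274*(-1/79404) + 223805/(129 + 31188)) = (12 - 7*I*√7)² + (-6049/3054 + 223805/31317) = (12 - 7*I*√7)² + 54895993/10626902 = 54895993/10626902 + (12 - 7*I*√7)²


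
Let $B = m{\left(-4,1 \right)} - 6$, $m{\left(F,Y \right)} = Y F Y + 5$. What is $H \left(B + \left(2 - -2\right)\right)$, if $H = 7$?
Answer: $-7$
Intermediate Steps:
$m{\left(F,Y \right)} = 5 + F Y^{2}$ ($m{\left(F,Y \right)} = F Y Y + 5 = F Y^{2} + 5 = 5 + F Y^{2}$)
$B = -5$ ($B = \left(5 - 4 \cdot 1^{2}\right) - 6 = \left(5 - 4\right) - 6 = 1 - 6 = -5$)
$H \left(B + \left(2 - -2\right)\right) = 7 \left(-5 + \left(2 - -2\right)\right) = 7 \left(-5 + \left(2 + 2\right)\right) = 7 \left(-5 + 4\right) = 7 \left(-1\right) = -7$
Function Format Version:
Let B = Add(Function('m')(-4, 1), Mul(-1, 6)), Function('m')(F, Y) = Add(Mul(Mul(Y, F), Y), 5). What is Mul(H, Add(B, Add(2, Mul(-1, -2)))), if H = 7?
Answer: -7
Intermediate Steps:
Function('m')(F, Y) = Add(5, Mul(F, Pow(Y, 2))) (Function('m')(F, Y) = Add(Mul(Mul(F, Y), Y), 5) = Add(Mul(F, Pow(Y, 2)), 5) = Add(5, Mul(F, Pow(Y, 2))))
B = -5 (B = Add(Add(5, Mul(-4, Pow(1, 2))), Mul(-1, 6)) = Add(Add(5, Mul(-4, 1)), -6) = Add(Add(5, -4), -6) = Add(1, -6) = -5)
Mul(H, Add(B, Add(2, Mul(-1, -2)))) = Mul(7, Add(-5, Add(2, Mul(-1, -2)))) = Mul(7, Add(-5, Add(2, 2))) = Mul(7, Add(-5, 4)) = Mul(7, -1) = -7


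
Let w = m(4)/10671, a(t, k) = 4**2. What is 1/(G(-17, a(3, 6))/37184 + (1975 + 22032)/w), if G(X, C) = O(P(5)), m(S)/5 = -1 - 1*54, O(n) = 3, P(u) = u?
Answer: -10225600/9525748668423 ≈ -1.0735e-6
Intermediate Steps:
a(t, k) = 16
m(S) = -275 (m(S) = 5*(-1 - 1*54) = 5*(-1 - 54) = 5*(-55) = -275)
G(X, C) = 3
w = -275/10671 ≈ -0.025771
1/(G(-17, a(3, 6))/37184 + (1975 + 22032)/w) = 1/(3/37184 + (1975 + 22032)/(-275/10671)) = 1/(3*(1/37184) + 24007*(-10671/275)) = 1/(3/37184 - 256178697/275) = 1/(-9525748668423/10225600) = -10225600/9525748668423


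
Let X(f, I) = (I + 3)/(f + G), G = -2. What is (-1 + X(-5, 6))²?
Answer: 256/49 ≈ 5.2245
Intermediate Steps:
X(f, I) = (3 + I)/(-2 + f) (X(f, I) = (I + 3)/(f - 2) = (3 + I)/(-2 + f))
(-1 + X(-5, 6))² = (-1 + (3 + 6)/(-2 - 5))² = (-1 + 9/(-7))² = (-1 - ⅐*9)² = (-1 - 9/7)² = (-16/7)² = 256/49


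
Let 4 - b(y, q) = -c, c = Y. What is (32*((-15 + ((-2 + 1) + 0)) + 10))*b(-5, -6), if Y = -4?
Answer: 0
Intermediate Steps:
c = -4
b(y, q) = 0 (b(y, q) = 4 - (-1)*(-4) = 4 - 1*4 = 4 - 4 = 0)
(32*((-15 + ((-2 + 1) + 0)) + 10))*b(-5, -6) = (32*((-15 + ((-2 + 1) + 0)) + 10))*0 = (32*((-15 + (-1 + 0)) + 10))*0 = (32*((-15 - 1) + 10))*0 = (32*(-16 + 10))*0 = (32*(-6))*0 = -192*0 = 0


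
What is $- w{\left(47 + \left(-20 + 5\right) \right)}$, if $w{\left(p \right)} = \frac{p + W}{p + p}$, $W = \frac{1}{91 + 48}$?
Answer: $- \frac{4449}{8896} \approx -0.50011$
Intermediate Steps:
$W = \frac{1}{139} \approx 0.0071942$
$w{\left(p \right)} = \frac{\frac{1}{139} + p}{2 p}$ ($w{\left(p \right)} = \frac{p + \frac{1}{139}}{p + p} = \frac{\frac{1}{139} + p}{2 p}$)
$- w{\left(47 + \left(-20 + 5\right) \right)} = - \frac{1 + 139 \left(47 + \left(-20 + 5\right)\right)}{278 \left(47 + \left(-20 + 5\right)\right)} = - \frac{1 + 139 \left(47 - 15\right)}{278 \left(47 - 15\right)} = - \frac{1 + 139 \cdot 32}{278 \cdot 32} = - \frac{1 + 4448}{278 \cdot 32} = - \frac{4449}{278 \cdot 32} = \left(-1\right) \frac{4449}{8896} = - \frac{4449}{8896}$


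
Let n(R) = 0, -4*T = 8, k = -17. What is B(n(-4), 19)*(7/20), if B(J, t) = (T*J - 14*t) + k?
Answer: -1981/20 ≈ -99.050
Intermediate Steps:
T = -2 (T = -¼*8 = -2)
B(J, t) = -17 - 14*t - 2*J (B(J, t) = (-2*J - 14*t) - 17 = (-14*t - 2*J) - 17 = -17 - 14*t - 2*J)
B(n(-4), 19)*(7/20) = (-17 - 14*19 - 2*0)*(7/20) = (-17 - 266 + 0)*(7*(1/20)) = -283*7/20 = -1981/20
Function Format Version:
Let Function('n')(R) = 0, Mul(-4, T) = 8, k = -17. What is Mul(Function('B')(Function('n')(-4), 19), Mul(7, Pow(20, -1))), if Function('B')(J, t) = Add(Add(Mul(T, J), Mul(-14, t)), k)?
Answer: Rational(-1981, 20) ≈ -99.050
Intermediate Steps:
T = -2 (T = Mul(Rational(-1, 4), 8) = -2)
Function('B')(J, t) = Add(-17, Mul(-14, t), Mul(-2, J)) (Function('B')(J, t) = Add(Add(Mul(-2, J), Mul(-14, t)), -17) = Add(Add(Mul(-14, t), Mul(-2, J)), -17) = Add(-17, Mul(-14, t), Mul(-2, J)))
Mul(Function('B')(Function('n')(-4), 19), Mul(7, Pow(20, -1))) = Mul(Add(-17, Mul(-14, 19), Mul(-2, 0)), Mul(7, Pow(20, -1))) = Mul(Add(-17, -266, 0), Mul(7, Rational(1, 20))) = Mul(-283, Rational(7, 20)) = Rational(-1981, 20)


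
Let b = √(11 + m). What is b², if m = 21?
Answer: 32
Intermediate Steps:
b = 4*√2 (b = √(11 + 21) = √32 = 4*√2 ≈ 5.6569)
b² = (4*√2)² = 32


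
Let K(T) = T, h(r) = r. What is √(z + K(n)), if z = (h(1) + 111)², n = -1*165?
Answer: √12379 ≈ 111.26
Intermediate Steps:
n = -165
z = 12544 (z = (1 + 111)² = 112² = 12544)
√(z + K(n)) = √(12544 - 165) = √12379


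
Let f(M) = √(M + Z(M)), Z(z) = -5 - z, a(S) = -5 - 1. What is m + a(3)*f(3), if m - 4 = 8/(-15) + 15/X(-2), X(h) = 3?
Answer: 127/15 - 6*I*√5 ≈ 8.4667 - 13.416*I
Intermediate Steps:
a(S) = -6
f(M) = I*√5 (f(M) = √(M + (-5 - M)) = √(-5) = I*√5)
m = 127/15 (m = 4 + (8/(-15) + 15/3) = 4 + (8*(-1/15) + 15*(⅓)) = 4 + (-8/15 + 5) = 4 + 67/15 = 127/15 ≈ 8.4667)
m + a(3)*f(3) = 127/15 - 6*I*√5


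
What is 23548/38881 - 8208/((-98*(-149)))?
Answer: 12356324/283870181 ≈ 0.043528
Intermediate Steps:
23548/38881 - 8208/((-98*(-149))) = 23548*(1/38881) - 8208/14602 = 23548/38881 - 8208*1/14602 = 23548/38881 - 4104/7301 = 12356324/283870181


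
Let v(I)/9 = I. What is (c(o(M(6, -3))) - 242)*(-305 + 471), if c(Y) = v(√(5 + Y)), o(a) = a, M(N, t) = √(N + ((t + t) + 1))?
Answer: -40172 + 1494*√6 ≈ -36512.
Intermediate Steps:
v(I) = 9*I
M(N, t) = √(1 + N + 2*t) (M(N, t) = √(N + (2*t + 1)) = √(N + (1 + 2*t)) = √(1 + N + 2*t))
c(Y) = 9*√(5 + Y)
(c(o(M(6, -3))) - 242)*(-305 + 471) = (9*√(5 + √(1 + 6 + 2*(-3))) - 242)*(-305 + 471) = (9*√(5 + √(1 + 6 - 6)) - 242)*166 = (9*√(5 + √1) - 242)*166 = (9*√(5 + 1) - 242)*166 = (9*√6 - 242)*166 = (-242 + 9*√6)*166 = -40172 + 1494*√6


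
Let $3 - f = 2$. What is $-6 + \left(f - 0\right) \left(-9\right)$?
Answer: $-15$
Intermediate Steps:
$f = 1$ ($f = 3 - 2 = 1$)
$-6 + \left(f - 0\right) \left(-9\right) = -6 + \left(1 - 0\right) \left(-9\right) = -6 + \left(1 + 0\right) \left(-9\right) = -6 + 1 \left(-9\right) = -6 - 9 = -15$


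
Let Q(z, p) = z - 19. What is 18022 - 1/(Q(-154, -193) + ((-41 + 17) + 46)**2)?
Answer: 5604841/311 ≈ 18022.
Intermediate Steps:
Q(z, p) = -19 + z
18022 - 1/(Q(-154, -193) + ((-41 + 17) + 46)**2) = 18022 - 1/((-19 - 154) + ((-41 + 17) + 46)**2) = 18022 - 1/(-173 + (-24 + 46)**2) = 18022 - 1/(-173 + 22**2) = 18022 - 1/(-173 + 484) = 18022 - 1/311 = 5604841/311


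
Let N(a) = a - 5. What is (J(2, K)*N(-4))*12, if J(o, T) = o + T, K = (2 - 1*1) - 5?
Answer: 216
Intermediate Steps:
N(a) = -5 + a
K = -4 (K = (2 - 1) - 5 = 1 - 5 = -4)
J(o, T) = T + o
(J(2, K)*N(-4))*12 = ((-4 + 2)*(-5 - 4))*12 = -2*(-9)*12 = 18*12 = 216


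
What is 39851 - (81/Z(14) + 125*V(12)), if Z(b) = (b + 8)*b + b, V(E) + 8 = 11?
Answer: 12711191/322 ≈ 39476.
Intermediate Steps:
V(E) = 3 (V(E) = -8 + 11 = 3)
Z(b) = b + b*(8 + b) (Z(b) = (8 + b)*b + b = b*(8 + b) + b = b + b*(8 + b))
39851 - (81/Z(14) + 125*V(12)) = 39851 - (81/((14*(9 + 14))) + 125*3) = 39851 - (81/((14*23)) + 375) = 39851 - (81/322 + 375) = 39851 - 1*120831/322 = 39851 - 120831/322 = 12711191/322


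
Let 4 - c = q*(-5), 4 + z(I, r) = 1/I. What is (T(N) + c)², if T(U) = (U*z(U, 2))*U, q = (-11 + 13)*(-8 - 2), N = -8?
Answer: 129600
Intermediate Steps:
z(I, r) = -4 + 1/I
q = -20 (q = 2*(-10) = -20)
c = -96 (c = 4 - (-20)*(-5) = 4 - 1*100 = 4 - 100 = -96)
T(U) = U²*(-4 + 1/U) (T(U) = (U*(-4 + 1/U))*U = U²*(-4 + 1/U))
(T(N) + c)² = (-8*(1 - 4*(-8)) - 96)² = (-8*(1 + 32) - 96)² = (-8*33 - 96)² = (-264 - 96)² = (-360)² = 129600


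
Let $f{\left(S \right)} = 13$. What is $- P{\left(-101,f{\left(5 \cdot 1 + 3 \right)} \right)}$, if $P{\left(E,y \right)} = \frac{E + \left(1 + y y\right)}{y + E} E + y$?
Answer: $- \frac{8113}{88} \approx -92.193$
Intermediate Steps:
$P{\left(E,y \right)} = y + \frac{E \left(1 + E + y^{2}\right)}{E + y}$ ($P{\left(E,y \right)} = \frac{E + \left(1 + y^{2}\right)}{E + y} E + y = \frac{1 + E + y^{2}}{E + y} E + y = \frac{E \left(1 + E + y^{2}\right)}{E + y} + y = y + \frac{E \left(1 + E + y^{2}\right)}{E + y}$)
$- P{\left(-101,f{\left(5 \cdot 1 + 3 \right)} \right)} = - \frac{-101 + \left(-101\right)^{2} + 13^{2} - 1313 - 101 \cdot 13^{2}}{-101 + 13} = - \frac{-101 + 10201 + 169 - 1313 - 17069}{-88} = - \frac{\left(-1\right) \left(-101 + 10201 + 169 - 1313 - 17069\right)}{88} = - \frac{\left(-1\right) \left(-8113\right)}{88} = \left(-1\right) \frac{8113}{88} = - \frac{8113}{88}$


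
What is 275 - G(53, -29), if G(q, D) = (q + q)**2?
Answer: -10961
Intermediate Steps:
G(q, D) = 4*q**2 (G(q, D) = (2*q)**2 = 4*q**2)
275 - G(53, -29) = 275 - 4*53**2 = 275 - 4*2809 = 275 - 1*11236 = 275 - 11236 = -10961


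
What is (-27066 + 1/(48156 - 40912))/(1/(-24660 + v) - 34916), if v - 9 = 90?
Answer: 4815579555783/6212250676988 ≈ 0.77518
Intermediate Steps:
v = 99 (v = 9 + 90 = 99)
(-27066 + 1/(48156 - 40912))/(1/(-24660 + v) - 34916) = (-27066 + 1/(48156 - 40912))/(1/(-24660 + 99) - 34916) = (-27066 + 1/7244)/(1/(-24561) - 34916) = (-27066 + 1/7244)/(-1/24561 - 34916) = -196066103/(7244*(-857571877/24561)) = -196066103/7244*(-24561/857571877) = 4815579555783/6212250676988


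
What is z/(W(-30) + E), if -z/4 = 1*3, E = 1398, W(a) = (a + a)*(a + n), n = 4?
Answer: -2/493 ≈ -0.0040568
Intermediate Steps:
W(a) = 2*a*(4 + a) (W(a) = (a + a)*(a + 4) = (2*a)*(4 + a) = 2*a*(4 + a))
z = -12 (z = -4*3 = -12)
z/(W(-30) + E) = -12/(2*(-30)*(4 - 30) + 1398) = -12/(2*(-30)*(-26) + 1398) = -12/(1560 + 1398) = -12/2958 = (1/2958)*(-12) = -2/493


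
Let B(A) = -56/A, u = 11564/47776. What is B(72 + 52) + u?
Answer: -77595/370264 ≈ -0.20957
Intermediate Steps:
u = 2891/11944 (u = 11564*(1/47776) = 2891/11944 ≈ 0.24205)
B(72 + 52) + u = -56/(72 + 52) + 2891/11944 = -56/124 + 2891/11944 = -56*1/124 + 2891/11944 = -14/31 + 2891/11944 = -77595/370264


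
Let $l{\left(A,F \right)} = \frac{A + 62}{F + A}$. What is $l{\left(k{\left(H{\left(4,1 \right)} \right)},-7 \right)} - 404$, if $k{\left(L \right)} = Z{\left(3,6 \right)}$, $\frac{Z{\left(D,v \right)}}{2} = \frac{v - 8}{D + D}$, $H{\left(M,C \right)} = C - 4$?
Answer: $-412$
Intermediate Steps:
$H{\left(M,C \right)} = -4 + C$
$Z{\left(D,v \right)} = \frac{-8 + v}{D}$ ($Z{\left(D,v \right)} = 2 \frac{v - 8}{D + D} = 2 \frac{v - 8}{2 D} = 2 \left(-8 + v\right) \frac{1}{2 D} = 2 \frac{-8 + v}{2 D} = \frac{-8 + v}{D}$)
$k{\left(L \right)} = - \frac{2}{3}$ ($k{\left(L \right)} = \frac{-8 + 6}{3} = \frac{1}{3} \left(-2\right) = - \frac{2}{3}$)
$l{\left(A,F \right)} = \frac{62 + A}{A + F}$
$l{\left(k{\left(H{\left(4,1 \right)} \right)},-7 \right)} - 404 = \frac{62 - \frac{2}{3}}{- \frac{2}{3} - 7} - 404 = \frac{1}{- \frac{23}{3}} \cdot \frac{184}{3} - 404 = \left(- \frac{3}{23}\right) \frac{184}{3} - 404 = -8 - 404 = -412$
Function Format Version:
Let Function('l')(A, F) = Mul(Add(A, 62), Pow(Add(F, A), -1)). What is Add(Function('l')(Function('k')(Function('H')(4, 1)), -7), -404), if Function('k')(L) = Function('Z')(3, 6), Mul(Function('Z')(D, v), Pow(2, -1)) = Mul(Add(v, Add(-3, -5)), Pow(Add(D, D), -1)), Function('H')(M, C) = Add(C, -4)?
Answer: -412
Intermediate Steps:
Function('H')(M, C) = Add(-4, C)
Function('Z')(D, v) = Mul(Pow(D, -1), Add(-8, v)) (Function('Z')(D, v) = Mul(2, Mul(Add(v, Add(-3, -5)), Pow(Add(D, D), -1))) = Mul(2, Mul(Add(v, -8), Pow(Mul(2, D), -1))) = Mul(2, Mul(Add(-8, v), Mul(Rational(1, 2), Pow(D, -1)))) = Mul(2, Mul(Rational(1, 2), Pow(D, -1), Add(-8, v))) = Mul(Pow(D, -1), Add(-8, v)))
Function('k')(L) = Rational(-2, 3) (Function('k')(L) = Mul(Pow(3, -1), Add(-8, 6)) = Mul(Rational(1, 3), -2) = Rational(-2, 3))
Function('l')(A, F) = Mul(Pow(Add(A, F), -1), Add(62, A)) (Function('l')(A, F) = Mul(Add(62, A), Pow(Add(A, F), -1)) = Mul(Pow(Add(A, F), -1), Add(62, A)))
Add(Function('l')(Function('k')(Function('H')(4, 1)), -7), -404) = Add(Mul(Pow(Add(Rational(-2, 3), -7), -1), Add(62, Rational(-2, 3))), -404) = Add(Mul(Pow(Rational(-23, 3), -1), Rational(184, 3)), -404) = Add(Mul(Rational(-3, 23), Rational(184, 3)), -404) = Add(-8, -404) = -412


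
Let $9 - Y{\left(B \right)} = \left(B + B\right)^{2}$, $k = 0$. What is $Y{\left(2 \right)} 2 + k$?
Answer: $-14$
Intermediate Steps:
$Y{\left(B \right)} = 9 - 4 B^{2}$ ($Y{\left(B \right)} = 9 - \left(B + B\right)^{2} = 9 - \left(2 B\right)^{2} = 9 - 4 B^{2}$)
$Y{\left(2 \right)} 2 + k = \left(9 - 4 \cdot 2^{2}\right) 2 + 0 = \left(9 - 16\right) 2 + 0 = \left(-7\right) 2 + 0 = -14 + 0 = -14$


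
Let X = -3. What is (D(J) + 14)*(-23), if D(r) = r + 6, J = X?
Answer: -391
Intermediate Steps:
J = -3
D(r) = 6 + r
(D(J) + 14)*(-23) = ((6 - 3) + 14)*(-23) = (3 + 14)*(-23) = 17*(-23) = -391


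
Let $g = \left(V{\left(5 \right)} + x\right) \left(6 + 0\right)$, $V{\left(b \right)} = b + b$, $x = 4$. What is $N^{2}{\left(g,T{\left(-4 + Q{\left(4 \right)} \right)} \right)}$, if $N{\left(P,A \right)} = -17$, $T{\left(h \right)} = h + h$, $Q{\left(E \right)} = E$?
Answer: $289$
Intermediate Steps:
$V{\left(b \right)} = 2 b$
$T{\left(h \right)} = 2 h$
$g = 84$ ($g = \left(2 \cdot 5 + 4\right) \left(6 + 0\right) = \left(10 + 4\right) 6 = 14 \cdot 6 = 84$)
$N^{2}{\left(g,T{\left(-4 + Q{\left(4 \right)} \right)} \right)} = \left(-17\right)^{2} = 289$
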